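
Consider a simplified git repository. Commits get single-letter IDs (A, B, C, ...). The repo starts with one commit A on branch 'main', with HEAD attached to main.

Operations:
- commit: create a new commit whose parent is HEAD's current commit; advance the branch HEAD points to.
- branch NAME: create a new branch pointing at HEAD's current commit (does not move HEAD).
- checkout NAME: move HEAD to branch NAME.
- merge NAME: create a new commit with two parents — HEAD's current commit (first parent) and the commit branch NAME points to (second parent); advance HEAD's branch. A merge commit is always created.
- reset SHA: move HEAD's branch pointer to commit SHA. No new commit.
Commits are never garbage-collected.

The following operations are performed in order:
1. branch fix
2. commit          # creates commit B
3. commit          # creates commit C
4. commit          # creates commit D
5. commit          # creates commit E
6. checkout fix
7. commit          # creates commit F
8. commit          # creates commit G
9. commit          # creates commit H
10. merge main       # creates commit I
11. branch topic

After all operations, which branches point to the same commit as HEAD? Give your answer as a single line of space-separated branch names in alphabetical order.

After op 1 (branch): HEAD=main@A [fix=A main=A]
After op 2 (commit): HEAD=main@B [fix=A main=B]
After op 3 (commit): HEAD=main@C [fix=A main=C]
After op 4 (commit): HEAD=main@D [fix=A main=D]
After op 5 (commit): HEAD=main@E [fix=A main=E]
After op 6 (checkout): HEAD=fix@A [fix=A main=E]
After op 7 (commit): HEAD=fix@F [fix=F main=E]
After op 8 (commit): HEAD=fix@G [fix=G main=E]
After op 9 (commit): HEAD=fix@H [fix=H main=E]
After op 10 (merge): HEAD=fix@I [fix=I main=E]
After op 11 (branch): HEAD=fix@I [fix=I main=E topic=I]

Answer: fix topic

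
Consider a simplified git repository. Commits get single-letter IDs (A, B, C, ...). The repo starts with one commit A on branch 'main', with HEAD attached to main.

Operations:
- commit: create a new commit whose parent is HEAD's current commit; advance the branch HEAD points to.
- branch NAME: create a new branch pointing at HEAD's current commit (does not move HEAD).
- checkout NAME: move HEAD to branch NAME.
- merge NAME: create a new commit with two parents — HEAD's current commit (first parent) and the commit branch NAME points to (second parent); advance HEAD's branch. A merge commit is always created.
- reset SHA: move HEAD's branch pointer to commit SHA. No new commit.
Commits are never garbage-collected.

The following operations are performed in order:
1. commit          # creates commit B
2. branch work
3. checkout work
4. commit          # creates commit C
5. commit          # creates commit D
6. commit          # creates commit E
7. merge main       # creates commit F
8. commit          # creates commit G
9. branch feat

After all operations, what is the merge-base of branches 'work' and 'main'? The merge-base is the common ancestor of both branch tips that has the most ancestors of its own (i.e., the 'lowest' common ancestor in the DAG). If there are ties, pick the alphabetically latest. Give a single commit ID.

Answer: B

Derivation:
After op 1 (commit): HEAD=main@B [main=B]
After op 2 (branch): HEAD=main@B [main=B work=B]
After op 3 (checkout): HEAD=work@B [main=B work=B]
After op 4 (commit): HEAD=work@C [main=B work=C]
After op 5 (commit): HEAD=work@D [main=B work=D]
After op 6 (commit): HEAD=work@E [main=B work=E]
After op 7 (merge): HEAD=work@F [main=B work=F]
After op 8 (commit): HEAD=work@G [main=B work=G]
After op 9 (branch): HEAD=work@G [feat=G main=B work=G]
ancestors(work=G): ['A', 'B', 'C', 'D', 'E', 'F', 'G']
ancestors(main=B): ['A', 'B']
common: ['A', 'B']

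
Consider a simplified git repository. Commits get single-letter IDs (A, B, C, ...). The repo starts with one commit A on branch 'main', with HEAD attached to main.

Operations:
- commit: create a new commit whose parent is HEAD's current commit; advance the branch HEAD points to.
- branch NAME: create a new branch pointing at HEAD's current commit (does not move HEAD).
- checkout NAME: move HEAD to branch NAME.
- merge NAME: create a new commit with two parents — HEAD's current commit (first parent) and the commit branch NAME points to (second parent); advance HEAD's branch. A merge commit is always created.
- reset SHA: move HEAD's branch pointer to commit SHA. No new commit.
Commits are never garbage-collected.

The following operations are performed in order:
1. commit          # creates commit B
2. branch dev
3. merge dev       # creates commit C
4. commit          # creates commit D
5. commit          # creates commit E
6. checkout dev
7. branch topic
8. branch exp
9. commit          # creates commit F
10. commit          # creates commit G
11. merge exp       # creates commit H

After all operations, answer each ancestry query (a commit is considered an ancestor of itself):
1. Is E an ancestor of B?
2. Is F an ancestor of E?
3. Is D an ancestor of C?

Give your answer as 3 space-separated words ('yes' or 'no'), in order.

After op 1 (commit): HEAD=main@B [main=B]
After op 2 (branch): HEAD=main@B [dev=B main=B]
After op 3 (merge): HEAD=main@C [dev=B main=C]
After op 4 (commit): HEAD=main@D [dev=B main=D]
After op 5 (commit): HEAD=main@E [dev=B main=E]
After op 6 (checkout): HEAD=dev@B [dev=B main=E]
After op 7 (branch): HEAD=dev@B [dev=B main=E topic=B]
After op 8 (branch): HEAD=dev@B [dev=B exp=B main=E topic=B]
After op 9 (commit): HEAD=dev@F [dev=F exp=B main=E topic=B]
After op 10 (commit): HEAD=dev@G [dev=G exp=B main=E topic=B]
After op 11 (merge): HEAD=dev@H [dev=H exp=B main=E topic=B]
ancestors(B) = {A,B}; E in? no
ancestors(E) = {A,B,C,D,E}; F in? no
ancestors(C) = {A,B,C}; D in? no

Answer: no no no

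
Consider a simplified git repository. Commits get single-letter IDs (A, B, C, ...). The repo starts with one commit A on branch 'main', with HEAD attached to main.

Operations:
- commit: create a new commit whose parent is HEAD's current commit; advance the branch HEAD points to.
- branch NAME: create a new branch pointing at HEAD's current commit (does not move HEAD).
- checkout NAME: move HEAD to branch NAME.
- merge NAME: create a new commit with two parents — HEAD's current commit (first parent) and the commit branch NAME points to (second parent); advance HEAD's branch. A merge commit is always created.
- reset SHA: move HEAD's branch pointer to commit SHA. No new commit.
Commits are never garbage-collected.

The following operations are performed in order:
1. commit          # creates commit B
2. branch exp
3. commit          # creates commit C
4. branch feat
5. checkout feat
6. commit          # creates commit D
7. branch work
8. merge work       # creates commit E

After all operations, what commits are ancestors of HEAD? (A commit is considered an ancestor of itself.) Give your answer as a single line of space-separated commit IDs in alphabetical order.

After op 1 (commit): HEAD=main@B [main=B]
After op 2 (branch): HEAD=main@B [exp=B main=B]
After op 3 (commit): HEAD=main@C [exp=B main=C]
After op 4 (branch): HEAD=main@C [exp=B feat=C main=C]
After op 5 (checkout): HEAD=feat@C [exp=B feat=C main=C]
After op 6 (commit): HEAD=feat@D [exp=B feat=D main=C]
After op 7 (branch): HEAD=feat@D [exp=B feat=D main=C work=D]
After op 8 (merge): HEAD=feat@E [exp=B feat=E main=C work=D]

Answer: A B C D E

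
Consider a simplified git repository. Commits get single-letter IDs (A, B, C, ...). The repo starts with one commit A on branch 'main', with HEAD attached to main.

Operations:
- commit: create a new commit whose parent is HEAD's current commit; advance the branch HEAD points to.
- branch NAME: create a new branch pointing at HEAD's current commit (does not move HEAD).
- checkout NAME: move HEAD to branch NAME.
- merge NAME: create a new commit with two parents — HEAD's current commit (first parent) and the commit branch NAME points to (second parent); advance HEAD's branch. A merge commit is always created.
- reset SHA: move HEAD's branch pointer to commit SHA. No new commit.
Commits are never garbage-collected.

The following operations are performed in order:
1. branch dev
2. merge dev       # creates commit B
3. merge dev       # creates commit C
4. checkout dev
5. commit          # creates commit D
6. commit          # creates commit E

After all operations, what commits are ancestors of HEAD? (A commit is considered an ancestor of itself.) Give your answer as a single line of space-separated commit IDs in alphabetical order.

After op 1 (branch): HEAD=main@A [dev=A main=A]
After op 2 (merge): HEAD=main@B [dev=A main=B]
After op 3 (merge): HEAD=main@C [dev=A main=C]
After op 4 (checkout): HEAD=dev@A [dev=A main=C]
After op 5 (commit): HEAD=dev@D [dev=D main=C]
After op 6 (commit): HEAD=dev@E [dev=E main=C]

Answer: A D E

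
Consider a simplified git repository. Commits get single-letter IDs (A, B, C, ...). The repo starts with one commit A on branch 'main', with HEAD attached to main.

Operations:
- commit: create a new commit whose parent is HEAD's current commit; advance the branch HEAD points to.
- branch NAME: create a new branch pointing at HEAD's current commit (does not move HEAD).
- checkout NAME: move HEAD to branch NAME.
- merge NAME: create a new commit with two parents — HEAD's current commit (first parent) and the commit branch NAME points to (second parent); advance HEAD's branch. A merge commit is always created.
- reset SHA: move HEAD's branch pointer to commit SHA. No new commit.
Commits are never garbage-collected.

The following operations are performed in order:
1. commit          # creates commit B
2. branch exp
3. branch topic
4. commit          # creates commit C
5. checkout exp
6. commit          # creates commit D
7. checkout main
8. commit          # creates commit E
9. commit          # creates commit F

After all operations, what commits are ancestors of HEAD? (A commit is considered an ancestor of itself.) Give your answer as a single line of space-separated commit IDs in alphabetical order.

After op 1 (commit): HEAD=main@B [main=B]
After op 2 (branch): HEAD=main@B [exp=B main=B]
After op 3 (branch): HEAD=main@B [exp=B main=B topic=B]
After op 4 (commit): HEAD=main@C [exp=B main=C topic=B]
After op 5 (checkout): HEAD=exp@B [exp=B main=C topic=B]
After op 6 (commit): HEAD=exp@D [exp=D main=C topic=B]
After op 7 (checkout): HEAD=main@C [exp=D main=C topic=B]
After op 8 (commit): HEAD=main@E [exp=D main=E topic=B]
After op 9 (commit): HEAD=main@F [exp=D main=F topic=B]

Answer: A B C E F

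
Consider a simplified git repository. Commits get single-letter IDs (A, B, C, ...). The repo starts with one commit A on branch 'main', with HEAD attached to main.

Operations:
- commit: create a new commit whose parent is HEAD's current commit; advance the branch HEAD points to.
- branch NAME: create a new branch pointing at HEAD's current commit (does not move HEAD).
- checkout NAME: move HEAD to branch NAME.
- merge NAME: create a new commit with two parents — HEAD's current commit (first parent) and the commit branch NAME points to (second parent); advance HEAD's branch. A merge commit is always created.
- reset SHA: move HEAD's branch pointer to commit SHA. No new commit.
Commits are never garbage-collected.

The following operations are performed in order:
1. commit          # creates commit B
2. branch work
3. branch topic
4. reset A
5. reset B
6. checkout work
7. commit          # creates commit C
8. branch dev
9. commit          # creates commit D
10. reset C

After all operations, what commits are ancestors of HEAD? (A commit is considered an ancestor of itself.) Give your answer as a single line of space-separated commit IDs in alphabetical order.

After op 1 (commit): HEAD=main@B [main=B]
After op 2 (branch): HEAD=main@B [main=B work=B]
After op 3 (branch): HEAD=main@B [main=B topic=B work=B]
After op 4 (reset): HEAD=main@A [main=A topic=B work=B]
After op 5 (reset): HEAD=main@B [main=B topic=B work=B]
After op 6 (checkout): HEAD=work@B [main=B topic=B work=B]
After op 7 (commit): HEAD=work@C [main=B topic=B work=C]
After op 8 (branch): HEAD=work@C [dev=C main=B topic=B work=C]
After op 9 (commit): HEAD=work@D [dev=C main=B topic=B work=D]
After op 10 (reset): HEAD=work@C [dev=C main=B topic=B work=C]

Answer: A B C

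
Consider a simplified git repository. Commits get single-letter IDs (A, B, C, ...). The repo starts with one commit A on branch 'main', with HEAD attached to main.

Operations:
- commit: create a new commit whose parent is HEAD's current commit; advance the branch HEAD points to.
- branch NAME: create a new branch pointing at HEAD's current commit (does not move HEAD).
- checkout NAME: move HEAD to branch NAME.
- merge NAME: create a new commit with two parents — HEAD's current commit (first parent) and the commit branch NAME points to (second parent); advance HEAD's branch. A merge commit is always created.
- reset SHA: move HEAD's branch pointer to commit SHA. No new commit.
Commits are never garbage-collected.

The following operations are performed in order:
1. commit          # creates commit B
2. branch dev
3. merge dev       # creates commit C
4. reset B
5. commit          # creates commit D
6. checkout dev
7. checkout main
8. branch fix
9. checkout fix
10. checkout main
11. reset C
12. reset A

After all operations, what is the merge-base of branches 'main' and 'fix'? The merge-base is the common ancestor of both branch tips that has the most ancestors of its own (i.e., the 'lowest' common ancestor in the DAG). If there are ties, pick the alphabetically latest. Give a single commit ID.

After op 1 (commit): HEAD=main@B [main=B]
After op 2 (branch): HEAD=main@B [dev=B main=B]
After op 3 (merge): HEAD=main@C [dev=B main=C]
After op 4 (reset): HEAD=main@B [dev=B main=B]
After op 5 (commit): HEAD=main@D [dev=B main=D]
After op 6 (checkout): HEAD=dev@B [dev=B main=D]
After op 7 (checkout): HEAD=main@D [dev=B main=D]
After op 8 (branch): HEAD=main@D [dev=B fix=D main=D]
After op 9 (checkout): HEAD=fix@D [dev=B fix=D main=D]
After op 10 (checkout): HEAD=main@D [dev=B fix=D main=D]
After op 11 (reset): HEAD=main@C [dev=B fix=D main=C]
After op 12 (reset): HEAD=main@A [dev=B fix=D main=A]
ancestors(main=A): ['A']
ancestors(fix=D): ['A', 'B', 'D']
common: ['A']

Answer: A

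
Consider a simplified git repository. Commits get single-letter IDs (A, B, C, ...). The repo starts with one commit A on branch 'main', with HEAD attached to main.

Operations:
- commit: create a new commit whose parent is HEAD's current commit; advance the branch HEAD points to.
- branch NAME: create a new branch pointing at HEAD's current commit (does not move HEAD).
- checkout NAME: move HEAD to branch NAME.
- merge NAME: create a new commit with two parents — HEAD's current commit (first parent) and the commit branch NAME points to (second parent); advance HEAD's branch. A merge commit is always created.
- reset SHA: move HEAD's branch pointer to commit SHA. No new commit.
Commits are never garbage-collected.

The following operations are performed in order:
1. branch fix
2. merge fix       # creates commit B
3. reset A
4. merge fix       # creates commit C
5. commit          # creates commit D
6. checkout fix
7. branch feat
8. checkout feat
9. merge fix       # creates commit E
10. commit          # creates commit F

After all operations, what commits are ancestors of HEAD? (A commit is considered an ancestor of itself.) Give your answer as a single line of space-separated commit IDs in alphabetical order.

Answer: A E F

Derivation:
After op 1 (branch): HEAD=main@A [fix=A main=A]
After op 2 (merge): HEAD=main@B [fix=A main=B]
After op 3 (reset): HEAD=main@A [fix=A main=A]
After op 4 (merge): HEAD=main@C [fix=A main=C]
After op 5 (commit): HEAD=main@D [fix=A main=D]
After op 6 (checkout): HEAD=fix@A [fix=A main=D]
After op 7 (branch): HEAD=fix@A [feat=A fix=A main=D]
After op 8 (checkout): HEAD=feat@A [feat=A fix=A main=D]
After op 9 (merge): HEAD=feat@E [feat=E fix=A main=D]
After op 10 (commit): HEAD=feat@F [feat=F fix=A main=D]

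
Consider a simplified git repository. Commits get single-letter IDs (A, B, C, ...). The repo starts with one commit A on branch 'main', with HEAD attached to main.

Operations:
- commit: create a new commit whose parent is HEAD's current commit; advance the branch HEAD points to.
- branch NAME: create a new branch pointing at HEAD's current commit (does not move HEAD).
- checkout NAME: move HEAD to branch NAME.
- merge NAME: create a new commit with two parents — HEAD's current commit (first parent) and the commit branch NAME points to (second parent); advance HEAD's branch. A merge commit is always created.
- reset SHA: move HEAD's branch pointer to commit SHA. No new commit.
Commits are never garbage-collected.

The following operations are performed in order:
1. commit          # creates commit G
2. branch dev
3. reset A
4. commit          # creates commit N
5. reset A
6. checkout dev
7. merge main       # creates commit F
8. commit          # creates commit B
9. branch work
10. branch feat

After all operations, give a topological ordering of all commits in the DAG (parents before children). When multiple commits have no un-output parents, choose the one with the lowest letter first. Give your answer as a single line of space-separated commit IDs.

After op 1 (commit): HEAD=main@G [main=G]
After op 2 (branch): HEAD=main@G [dev=G main=G]
After op 3 (reset): HEAD=main@A [dev=G main=A]
After op 4 (commit): HEAD=main@N [dev=G main=N]
After op 5 (reset): HEAD=main@A [dev=G main=A]
After op 6 (checkout): HEAD=dev@G [dev=G main=A]
After op 7 (merge): HEAD=dev@F [dev=F main=A]
After op 8 (commit): HEAD=dev@B [dev=B main=A]
After op 9 (branch): HEAD=dev@B [dev=B main=A work=B]
After op 10 (branch): HEAD=dev@B [dev=B feat=B main=A work=B]
commit A: parents=[]
commit B: parents=['F']
commit F: parents=['G', 'A']
commit G: parents=['A']
commit N: parents=['A']

Answer: A G F B N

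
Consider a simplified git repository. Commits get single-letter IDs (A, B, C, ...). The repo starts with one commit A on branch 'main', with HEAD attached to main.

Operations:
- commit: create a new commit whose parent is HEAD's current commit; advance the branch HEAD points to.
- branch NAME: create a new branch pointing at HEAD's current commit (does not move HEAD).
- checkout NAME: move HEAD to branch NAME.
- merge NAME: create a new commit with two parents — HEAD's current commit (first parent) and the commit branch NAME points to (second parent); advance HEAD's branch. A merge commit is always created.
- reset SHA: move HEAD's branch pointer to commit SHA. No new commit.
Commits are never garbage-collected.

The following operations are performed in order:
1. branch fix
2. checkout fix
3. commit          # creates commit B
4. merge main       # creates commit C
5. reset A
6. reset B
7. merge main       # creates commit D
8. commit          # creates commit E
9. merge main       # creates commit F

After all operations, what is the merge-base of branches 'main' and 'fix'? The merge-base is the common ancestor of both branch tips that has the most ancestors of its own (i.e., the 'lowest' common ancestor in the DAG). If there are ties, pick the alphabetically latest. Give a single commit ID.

After op 1 (branch): HEAD=main@A [fix=A main=A]
After op 2 (checkout): HEAD=fix@A [fix=A main=A]
After op 3 (commit): HEAD=fix@B [fix=B main=A]
After op 4 (merge): HEAD=fix@C [fix=C main=A]
After op 5 (reset): HEAD=fix@A [fix=A main=A]
After op 6 (reset): HEAD=fix@B [fix=B main=A]
After op 7 (merge): HEAD=fix@D [fix=D main=A]
After op 8 (commit): HEAD=fix@E [fix=E main=A]
After op 9 (merge): HEAD=fix@F [fix=F main=A]
ancestors(main=A): ['A']
ancestors(fix=F): ['A', 'B', 'D', 'E', 'F']
common: ['A']

Answer: A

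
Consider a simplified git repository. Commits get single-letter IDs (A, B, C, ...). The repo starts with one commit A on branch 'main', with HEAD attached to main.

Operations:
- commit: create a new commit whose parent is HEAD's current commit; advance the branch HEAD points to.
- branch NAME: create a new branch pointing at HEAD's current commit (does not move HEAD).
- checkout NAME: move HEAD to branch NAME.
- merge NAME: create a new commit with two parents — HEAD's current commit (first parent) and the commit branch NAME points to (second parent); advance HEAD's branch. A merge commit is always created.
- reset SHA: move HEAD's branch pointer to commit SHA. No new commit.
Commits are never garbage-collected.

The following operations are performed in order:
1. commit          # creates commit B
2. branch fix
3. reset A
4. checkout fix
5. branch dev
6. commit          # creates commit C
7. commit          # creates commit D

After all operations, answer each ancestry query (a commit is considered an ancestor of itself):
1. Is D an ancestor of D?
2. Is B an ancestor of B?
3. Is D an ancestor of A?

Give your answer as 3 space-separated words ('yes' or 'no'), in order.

Answer: yes yes no

Derivation:
After op 1 (commit): HEAD=main@B [main=B]
After op 2 (branch): HEAD=main@B [fix=B main=B]
After op 3 (reset): HEAD=main@A [fix=B main=A]
After op 4 (checkout): HEAD=fix@B [fix=B main=A]
After op 5 (branch): HEAD=fix@B [dev=B fix=B main=A]
After op 6 (commit): HEAD=fix@C [dev=B fix=C main=A]
After op 7 (commit): HEAD=fix@D [dev=B fix=D main=A]
ancestors(D) = {A,B,C,D}; D in? yes
ancestors(B) = {A,B}; B in? yes
ancestors(A) = {A}; D in? no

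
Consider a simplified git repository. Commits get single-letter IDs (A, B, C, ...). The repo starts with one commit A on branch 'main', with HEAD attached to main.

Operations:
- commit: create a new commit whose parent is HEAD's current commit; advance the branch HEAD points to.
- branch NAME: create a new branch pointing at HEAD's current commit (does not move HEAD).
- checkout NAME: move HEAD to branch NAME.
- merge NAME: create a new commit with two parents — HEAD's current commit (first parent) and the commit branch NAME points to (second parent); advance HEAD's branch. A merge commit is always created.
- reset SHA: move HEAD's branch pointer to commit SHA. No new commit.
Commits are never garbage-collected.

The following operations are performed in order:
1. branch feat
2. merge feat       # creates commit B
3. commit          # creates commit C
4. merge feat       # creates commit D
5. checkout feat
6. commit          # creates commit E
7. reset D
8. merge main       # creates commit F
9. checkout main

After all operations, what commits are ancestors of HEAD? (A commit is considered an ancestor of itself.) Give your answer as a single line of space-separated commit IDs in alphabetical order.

After op 1 (branch): HEAD=main@A [feat=A main=A]
After op 2 (merge): HEAD=main@B [feat=A main=B]
After op 3 (commit): HEAD=main@C [feat=A main=C]
After op 4 (merge): HEAD=main@D [feat=A main=D]
After op 5 (checkout): HEAD=feat@A [feat=A main=D]
After op 6 (commit): HEAD=feat@E [feat=E main=D]
After op 7 (reset): HEAD=feat@D [feat=D main=D]
After op 8 (merge): HEAD=feat@F [feat=F main=D]
After op 9 (checkout): HEAD=main@D [feat=F main=D]

Answer: A B C D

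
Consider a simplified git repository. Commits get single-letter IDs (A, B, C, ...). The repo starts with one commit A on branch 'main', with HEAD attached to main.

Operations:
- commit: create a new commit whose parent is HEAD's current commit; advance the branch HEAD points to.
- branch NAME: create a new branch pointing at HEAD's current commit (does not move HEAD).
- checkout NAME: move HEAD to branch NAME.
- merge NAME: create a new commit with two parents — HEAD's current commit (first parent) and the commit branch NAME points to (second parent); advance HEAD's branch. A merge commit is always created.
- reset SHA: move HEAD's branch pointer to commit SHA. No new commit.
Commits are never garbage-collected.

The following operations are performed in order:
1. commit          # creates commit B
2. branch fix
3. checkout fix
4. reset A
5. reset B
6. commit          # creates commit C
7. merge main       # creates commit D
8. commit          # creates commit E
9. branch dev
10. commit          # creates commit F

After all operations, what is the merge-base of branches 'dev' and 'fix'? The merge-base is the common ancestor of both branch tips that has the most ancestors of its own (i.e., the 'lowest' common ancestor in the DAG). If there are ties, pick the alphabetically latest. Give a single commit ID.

After op 1 (commit): HEAD=main@B [main=B]
After op 2 (branch): HEAD=main@B [fix=B main=B]
After op 3 (checkout): HEAD=fix@B [fix=B main=B]
After op 4 (reset): HEAD=fix@A [fix=A main=B]
After op 5 (reset): HEAD=fix@B [fix=B main=B]
After op 6 (commit): HEAD=fix@C [fix=C main=B]
After op 7 (merge): HEAD=fix@D [fix=D main=B]
After op 8 (commit): HEAD=fix@E [fix=E main=B]
After op 9 (branch): HEAD=fix@E [dev=E fix=E main=B]
After op 10 (commit): HEAD=fix@F [dev=E fix=F main=B]
ancestors(dev=E): ['A', 'B', 'C', 'D', 'E']
ancestors(fix=F): ['A', 'B', 'C', 'D', 'E', 'F']
common: ['A', 'B', 'C', 'D', 'E']

Answer: E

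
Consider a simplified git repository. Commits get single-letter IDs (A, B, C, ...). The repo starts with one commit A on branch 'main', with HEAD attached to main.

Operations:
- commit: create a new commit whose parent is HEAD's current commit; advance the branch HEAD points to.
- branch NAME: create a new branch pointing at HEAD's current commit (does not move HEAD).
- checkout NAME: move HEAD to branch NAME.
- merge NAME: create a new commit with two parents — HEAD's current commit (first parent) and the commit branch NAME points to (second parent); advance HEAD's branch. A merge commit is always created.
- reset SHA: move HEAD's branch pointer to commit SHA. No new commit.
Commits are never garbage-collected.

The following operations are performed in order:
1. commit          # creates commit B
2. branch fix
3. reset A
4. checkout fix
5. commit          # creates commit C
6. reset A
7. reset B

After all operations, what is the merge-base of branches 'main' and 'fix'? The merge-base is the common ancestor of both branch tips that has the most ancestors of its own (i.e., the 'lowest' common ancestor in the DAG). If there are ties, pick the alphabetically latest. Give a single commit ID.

Answer: A

Derivation:
After op 1 (commit): HEAD=main@B [main=B]
After op 2 (branch): HEAD=main@B [fix=B main=B]
After op 3 (reset): HEAD=main@A [fix=B main=A]
After op 4 (checkout): HEAD=fix@B [fix=B main=A]
After op 5 (commit): HEAD=fix@C [fix=C main=A]
After op 6 (reset): HEAD=fix@A [fix=A main=A]
After op 7 (reset): HEAD=fix@B [fix=B main=A]
ancestors(main=A): ['A']
ancestors(fix=B): ['A', 'B']
common: ['A']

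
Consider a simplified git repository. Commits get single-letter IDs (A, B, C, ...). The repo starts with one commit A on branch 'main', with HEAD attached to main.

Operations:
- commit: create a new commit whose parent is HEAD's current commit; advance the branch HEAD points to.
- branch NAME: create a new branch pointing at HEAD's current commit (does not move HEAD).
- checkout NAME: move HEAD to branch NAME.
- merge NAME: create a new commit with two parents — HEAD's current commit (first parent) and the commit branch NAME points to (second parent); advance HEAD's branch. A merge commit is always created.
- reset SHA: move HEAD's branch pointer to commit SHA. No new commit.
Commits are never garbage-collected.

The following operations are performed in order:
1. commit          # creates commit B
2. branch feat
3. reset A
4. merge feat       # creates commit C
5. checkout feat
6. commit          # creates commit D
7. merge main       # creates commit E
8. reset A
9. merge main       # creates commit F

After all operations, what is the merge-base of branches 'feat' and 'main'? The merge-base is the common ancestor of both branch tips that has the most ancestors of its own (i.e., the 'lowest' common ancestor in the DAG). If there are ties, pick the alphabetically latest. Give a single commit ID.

After op 1 (commit): HEAD=main@B [main=B]
After op 2 (branch): HEAD=main@B [feat=B main=B]
After op 3 (reset): HEAD=main@A [feat=B main=A]
After op 4 (merge): HEAD=main@C [feat=B main=C]
After op 5 (checkout): HEAD=feat@B [feat=B main=C]
After op 6 (commit): HEAD=feat@D [feat=D main=C]
After op 7 (merge): HEAD=feat@E [feat=E main=C]
After op 8 (reset): HEAD=feat@A [feat=A main=C]
After op 9 (merge): HEAD=feat@F [feat=F main=C]
ancestors(feat=F): ['A', 'B', 'C', 'F']
ancestors(main=C): ['A', 'B', 'C']
common: ['A', 'B', 'C']

Answer: C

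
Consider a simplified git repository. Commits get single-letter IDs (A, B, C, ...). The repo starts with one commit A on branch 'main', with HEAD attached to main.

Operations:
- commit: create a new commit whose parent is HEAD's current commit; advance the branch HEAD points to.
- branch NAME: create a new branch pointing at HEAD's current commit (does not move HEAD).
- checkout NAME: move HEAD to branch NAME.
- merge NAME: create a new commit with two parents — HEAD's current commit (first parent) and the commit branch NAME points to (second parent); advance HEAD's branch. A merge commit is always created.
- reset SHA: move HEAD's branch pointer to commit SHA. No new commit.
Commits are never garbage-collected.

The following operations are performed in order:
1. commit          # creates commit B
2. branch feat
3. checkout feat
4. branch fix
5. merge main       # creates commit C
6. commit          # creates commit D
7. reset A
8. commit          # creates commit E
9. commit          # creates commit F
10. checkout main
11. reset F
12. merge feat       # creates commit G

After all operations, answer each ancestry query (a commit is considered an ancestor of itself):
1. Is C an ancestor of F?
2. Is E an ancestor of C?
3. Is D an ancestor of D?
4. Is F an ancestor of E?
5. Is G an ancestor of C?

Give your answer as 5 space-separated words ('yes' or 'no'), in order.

Answer: no no yes no no

Derivation:
After op 1 (commit): HEAD=main@B [main=B]
After op 2 (branch): HEAD=main@B [feat=B main=B]
After op 3 (checkout): HEAD=feat@B [feat=B main=B]
After op 4 (branch): HEAD=feat@B [feat=B fix=B main=B]
After op 5 (merge): HEAD=feat@C [feat=C fix=B main=B]
After op 6 (commit): HEAD=feat@D [feat=D fix=B main=B]
After op 7 (reset): HEAD=feat@A [feat=A fix=B main=B]
After op 8 (commit): HEAD=feat@E [feat=E fix=B main=B]
After op 9 (commit): HEAD=feat@F [feat=F fix=B main=B]
After op 10 (checkout): HEAD=main@B [feat=F fix=B main=B]
After op 11 (reset): HEAD=main@F [feat=F fix=B main=F]
After op 12 (merge): HEAD=main@G [feat=F fix=B main=G]
ancestors(F) = {A,E,F}; C in? no
ancestors(C) = {A,B,C}; E in? no
ancestors(D) = {A,B,C,D}; D in? yes
ancestors(E) = {A,E}; F in? no
ancestors(C) = {A,B,C}; G in? no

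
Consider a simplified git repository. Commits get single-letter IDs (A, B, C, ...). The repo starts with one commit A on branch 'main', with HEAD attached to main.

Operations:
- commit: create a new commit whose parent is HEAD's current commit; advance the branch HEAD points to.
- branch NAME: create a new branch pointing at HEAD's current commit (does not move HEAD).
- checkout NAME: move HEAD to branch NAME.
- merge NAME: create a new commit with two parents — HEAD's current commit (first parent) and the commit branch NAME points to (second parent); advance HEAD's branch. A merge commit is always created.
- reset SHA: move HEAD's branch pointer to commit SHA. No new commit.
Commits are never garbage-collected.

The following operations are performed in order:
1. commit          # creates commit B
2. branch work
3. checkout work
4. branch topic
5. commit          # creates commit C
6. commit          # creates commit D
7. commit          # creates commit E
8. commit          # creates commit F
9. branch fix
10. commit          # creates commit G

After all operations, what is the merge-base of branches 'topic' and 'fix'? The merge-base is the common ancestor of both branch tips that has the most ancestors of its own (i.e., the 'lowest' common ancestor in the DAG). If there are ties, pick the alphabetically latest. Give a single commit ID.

After op 1 (commit): HEAD=main@B [main=B]
After op 2 (branch): HEAD=main@B [main=B work=B]
After op 3 (checkout): HEAD=work@B [main=B work=B]
After op 4 (branch): HEAD=work@B [main=B topic=B work=B]
After op 5 (commit): HEAD=work@C [main=B topic=B work=C]
After op 6 (commit): HEAD=work@D [main=B topic=B work=D]
After op 7 (commit): HEAD=work@E [main=B topic=B work=E]
After op 8 (commit): HEAD=work@F [main=B topic=B work=F]
After op 9 (branch): HEAD=work@F [fix=F main=B topic=B work=F]
After op 10 (commit): HEAD=work@G [fix=F main=B topic=B work=G]
ancestors(topic=B): ['A', 'B']
ancestors(fix=F): ['A', 'B', 'C', 'D', 'E', 'F']
common: ['A', 'B']

Answer: B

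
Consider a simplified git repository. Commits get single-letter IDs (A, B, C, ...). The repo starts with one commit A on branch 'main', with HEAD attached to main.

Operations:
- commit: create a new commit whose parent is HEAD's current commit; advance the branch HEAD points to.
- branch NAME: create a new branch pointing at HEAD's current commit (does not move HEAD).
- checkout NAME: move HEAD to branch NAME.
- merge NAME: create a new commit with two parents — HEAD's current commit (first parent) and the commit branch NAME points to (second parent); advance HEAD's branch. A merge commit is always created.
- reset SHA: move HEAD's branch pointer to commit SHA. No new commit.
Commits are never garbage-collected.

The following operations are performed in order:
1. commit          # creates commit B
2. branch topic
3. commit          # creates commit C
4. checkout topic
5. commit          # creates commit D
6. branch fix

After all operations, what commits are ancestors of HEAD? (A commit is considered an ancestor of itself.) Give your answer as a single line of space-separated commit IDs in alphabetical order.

After op 1 (commit): HEAD=main@B [main=B]
After op 2 (branch): HEAD=main@B [main=B topic=B]
After op 3 (commit): HEAD=main@C [main=C topic=B]
After op 4 (checkout): HEAD=topic@B [main=C topic=B]
After op 5 (commit): HEAD=topic@D [main=C topic=D]
After op 6 (branch): HEAD=topic@D [fix=D main=C topic=D]

Answer: A B D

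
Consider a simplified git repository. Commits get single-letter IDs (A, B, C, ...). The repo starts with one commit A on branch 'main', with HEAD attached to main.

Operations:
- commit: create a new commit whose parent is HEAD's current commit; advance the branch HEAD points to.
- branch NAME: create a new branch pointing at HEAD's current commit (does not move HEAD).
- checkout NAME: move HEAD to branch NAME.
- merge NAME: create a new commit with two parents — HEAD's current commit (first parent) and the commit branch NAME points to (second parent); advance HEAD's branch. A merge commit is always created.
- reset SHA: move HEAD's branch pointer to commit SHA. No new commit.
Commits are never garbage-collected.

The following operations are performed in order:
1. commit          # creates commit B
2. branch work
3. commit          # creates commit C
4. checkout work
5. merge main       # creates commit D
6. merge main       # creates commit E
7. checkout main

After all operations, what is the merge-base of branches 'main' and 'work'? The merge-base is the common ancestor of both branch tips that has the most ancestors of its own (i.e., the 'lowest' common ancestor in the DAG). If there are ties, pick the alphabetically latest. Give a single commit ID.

After op 1 (commit): HEAD=main@B [main=B]
After op 2 (branch): HEAD=main@B [main=B work=B]
After op 3 (commit): HEAD=main@C [main=C work=B]
After op 4 (checkout): HEAD=work@B [main=C work=B]
After op 5 (merge): HEAD=work@D [main=C work=D]
After op 6 (merge): HEAD=work@E [main=C work=E]
After op 7 (checkout): HEAD=main@C [main=C work=E]
ancestors(main=C): ['A', 'B', 'C']
ancestors(work=E): ['A', 'B', 'C', 'D', 'E']
common: ['A', 'B', 'C']

Answer: C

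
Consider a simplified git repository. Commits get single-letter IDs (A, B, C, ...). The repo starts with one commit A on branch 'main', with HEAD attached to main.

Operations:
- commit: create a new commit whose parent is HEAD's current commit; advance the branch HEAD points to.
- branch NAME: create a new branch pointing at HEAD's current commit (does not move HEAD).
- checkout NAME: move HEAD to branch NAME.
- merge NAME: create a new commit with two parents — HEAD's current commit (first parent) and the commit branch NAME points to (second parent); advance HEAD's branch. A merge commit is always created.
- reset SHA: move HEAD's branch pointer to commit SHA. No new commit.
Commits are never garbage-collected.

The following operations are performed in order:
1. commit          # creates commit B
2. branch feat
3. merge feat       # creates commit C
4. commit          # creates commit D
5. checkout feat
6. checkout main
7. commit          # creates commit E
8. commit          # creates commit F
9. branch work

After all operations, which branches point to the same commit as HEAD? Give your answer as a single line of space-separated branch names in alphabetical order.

Answer: main work

Derivation:
After op 1 (commit): HEAD=main@B [main=B]
After op 2 (branch): HEAD=main@B [feat=B main=B]
After op 3 (merge): HEAD=main@C [feat=B main=C]
After op 4 (commit): HEAD=main@D [feat=B main=D]
After op 5 (checkout): HEAD=feat@B [feat=B main=D]
After op 6 (checkout): HEAD=main@D [feat=B main=D]
After op 7 (commit): HEAD=main@E [feat=B main=E]
After op 8 (commit): HEAD=main@F [feat=B main=F]
After op 9 (branch): HEAD=main@F [feat=B main=F work=F]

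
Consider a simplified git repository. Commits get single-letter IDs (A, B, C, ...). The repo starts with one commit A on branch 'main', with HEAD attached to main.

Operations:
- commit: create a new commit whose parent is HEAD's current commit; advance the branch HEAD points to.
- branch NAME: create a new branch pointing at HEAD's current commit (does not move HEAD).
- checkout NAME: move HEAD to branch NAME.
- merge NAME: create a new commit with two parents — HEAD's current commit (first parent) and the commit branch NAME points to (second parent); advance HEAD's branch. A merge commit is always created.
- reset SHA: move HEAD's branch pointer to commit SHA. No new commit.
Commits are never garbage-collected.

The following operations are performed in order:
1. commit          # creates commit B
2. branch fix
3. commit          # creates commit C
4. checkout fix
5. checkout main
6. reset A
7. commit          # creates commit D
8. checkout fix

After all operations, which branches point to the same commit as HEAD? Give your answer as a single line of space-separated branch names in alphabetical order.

After op 1 (commit): HEAD=main@B [main=B]
After op 2 (branch): HEAD=main@B [fix=B main=B]
After op 3 (commit): HEAD=main@C [fix=B main=C]
After op 4 (checkout): HEAD=fix@B [fix=B main=C]
After op 5 (checkout): HEAD=main@C [fix=B main=C]
After op 6 (reset): HEAD=main@A [fix=B main=A]
After op 7 (commit): HEAD=main@D [fix=B main=D]
After op 8 (checkout): HEAD=fix@B [fix=B main=D]

Answer: fix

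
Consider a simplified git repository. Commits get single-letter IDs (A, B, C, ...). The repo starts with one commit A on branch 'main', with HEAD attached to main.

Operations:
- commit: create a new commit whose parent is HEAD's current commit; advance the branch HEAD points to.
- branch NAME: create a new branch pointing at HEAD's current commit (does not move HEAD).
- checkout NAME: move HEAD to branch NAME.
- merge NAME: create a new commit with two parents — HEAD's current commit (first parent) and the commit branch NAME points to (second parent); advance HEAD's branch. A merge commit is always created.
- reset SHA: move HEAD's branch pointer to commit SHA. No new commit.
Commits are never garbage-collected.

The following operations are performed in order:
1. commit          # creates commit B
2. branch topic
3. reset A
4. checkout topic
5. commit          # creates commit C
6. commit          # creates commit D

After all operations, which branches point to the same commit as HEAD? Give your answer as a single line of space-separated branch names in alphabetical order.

Answer: topic

Derivation:
After op 1 (commit): HEAD=main@B [main=B]
After op 2 (branch): HEAD=main@B [main=B topic=B]
After op 3 (reset): HEAD=main@A [main=A topic=B]
After op 4 (checkout): HEAD=topic@B [main=A topic=B]
After op 5 (commit): HEAD=topic@C [main=A topic=C]
After op 6 (commit): HEAD=topic@D [main=A topic=D]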